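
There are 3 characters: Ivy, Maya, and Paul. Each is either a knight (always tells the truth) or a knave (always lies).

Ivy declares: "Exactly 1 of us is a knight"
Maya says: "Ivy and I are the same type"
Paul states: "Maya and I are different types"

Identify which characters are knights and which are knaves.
Ivy is a knight.
Maya is a knave.
Paul is a knave.

Verification:
- Ivy (knight) says "Exactly 1 of us is a knight" - this is TRUE because there are 1 knights.
- Maya (knave) says "Ivy and I are the same type" - this is FALSE (a lie) because Maya is a knave and Ivy is a knight.
- Paul (knave) says "Maya and I are different types" - this is FALSE (a lie) because Paul is a knave and Maya is a knave.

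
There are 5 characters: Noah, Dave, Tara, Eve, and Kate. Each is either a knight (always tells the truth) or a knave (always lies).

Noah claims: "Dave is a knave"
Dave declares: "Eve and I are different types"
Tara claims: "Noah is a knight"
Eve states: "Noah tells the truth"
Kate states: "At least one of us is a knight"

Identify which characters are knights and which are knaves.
Noah is a knave.
Dave is a knight.
Tara is a knave.
Eve is a knave.
Kate is a knight.

Verification:
- Noah (knave) says "Dave is a knave" - this is FALSE (a lie) because Dave is a knight.
- Dave (knight) says "Eve and I are different types" - this is TRUE because Dave is a knight and Eve is a knave.
- Tara (knave) says "Noah is a knight" - this is FALSE (a lie) because Noah is a knave.
- Eve (knave) says "Noah tells the truth" - this is FALSE (a lie) because Noah is a knave.
- Kate (knight) says "At least one of us is a knight" - this is TRUE because Dave and Kate are knights.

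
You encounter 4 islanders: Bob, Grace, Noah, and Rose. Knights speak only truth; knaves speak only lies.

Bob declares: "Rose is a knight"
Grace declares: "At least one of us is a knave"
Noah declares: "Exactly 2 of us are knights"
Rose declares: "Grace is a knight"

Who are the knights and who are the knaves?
Bob is a knight.
Grace is a knight.
Noah is a knave.
Rose is a knight.

Verification:
- Bob (knight) says "Rose is a knight" - this is TRUE because Rose is a knight.
- Grace (knight) says "At least one of us is a knave" - this is TRUE because Noah is a knave.
- Noah (knave) says "Exactly 2 of us are knights" - this is FALSE (a lie) because there are 3 knights.
- Rose (knight) says "Grace is a knight" - this is TRUE because Grace is a knight.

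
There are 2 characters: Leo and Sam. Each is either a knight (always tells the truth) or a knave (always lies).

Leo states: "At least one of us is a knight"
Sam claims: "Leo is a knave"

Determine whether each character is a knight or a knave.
Leo is a knight.
Sam is a knave.

Verification:
- Leo (knight) says "At least one of us is a knight" - this is TRUE because Leo is a knight.
- Sam (knave) says "Leo is a knave" - this is FALSE (a lie) because Leo is a knight.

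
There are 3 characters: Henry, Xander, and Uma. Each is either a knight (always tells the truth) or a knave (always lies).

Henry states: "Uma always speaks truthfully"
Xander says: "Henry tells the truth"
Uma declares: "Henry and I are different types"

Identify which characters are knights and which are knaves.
Henry is a knave.
Xander is a knave.
Uma is a knave.

Verification:
- Henry (knave) says "Uma always speaks truthfully" - this is FALSE (a lie) because Uma is a knave.
- Xander (knave) says "Henry tells the truth" - this is FALSE (a lie) because Henry is a knave.
- Uma (knave) says "Henry and I are different types" - this is FALSE (a lie) because Uma is a knave and Henry is a knave.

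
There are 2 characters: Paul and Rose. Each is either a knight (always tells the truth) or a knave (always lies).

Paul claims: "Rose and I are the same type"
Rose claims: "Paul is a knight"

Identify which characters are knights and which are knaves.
Paul is a knight.
Rose is a knight.

Verification:
- Paul (knight) says "Rose and I are the same type" - this is TRUE because Paul is a knight and Rose is a knight.
- Rose (knight) says "Paul is a knight" - this is TRUE because Paul is a knight.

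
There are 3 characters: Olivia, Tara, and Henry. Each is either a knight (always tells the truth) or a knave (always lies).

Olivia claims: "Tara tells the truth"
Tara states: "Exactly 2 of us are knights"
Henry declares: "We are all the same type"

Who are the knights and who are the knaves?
Olivia is a knight.
Tara is a knight.
Henry is a knave.

Verification:
- Olivia (knight) says "Tara tells the truth" - this is TRUE because Tara is a knight.
- Tara (knight) says "Exactly 2 of us are knights" - this is TRUE because there are 2 knights.
- Henry (knave) says "We are all the same type" - this is FALSE (a lie) because Olivia and Tara are knights and Henry is a knave.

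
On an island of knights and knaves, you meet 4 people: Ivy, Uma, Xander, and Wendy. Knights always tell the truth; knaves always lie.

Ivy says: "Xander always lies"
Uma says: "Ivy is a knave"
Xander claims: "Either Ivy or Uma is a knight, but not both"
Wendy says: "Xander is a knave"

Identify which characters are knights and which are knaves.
Ivy is a knave.
Uma is a knight.
Xander is a knight.
Wendy is a knave.

Verification:
- Ivy (knave) says "Xander always lies" - this is FALSE (a lie) because Xander is a knight.
- Uma (knight) says "Ivy is a knave" - this is TRUE because Ivy is a knave.
- Xander (knight) says "Either Ivy or Uma is a knight, but not both" - this is TRUE because Ivy is a knave and Uma is a knight.
- Wendy (knave) says "Xander is a knave" - this is FALSE (a lie) because Xander is a knight.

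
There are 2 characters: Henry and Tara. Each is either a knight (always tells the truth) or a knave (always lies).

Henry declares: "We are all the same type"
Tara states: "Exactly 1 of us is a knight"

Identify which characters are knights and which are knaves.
Henry is a knave.
Tara is a knight.

Verification:
- Henry (knave) says "We are all the same type" - this is FALSE (a lie) because Tara is a knight and Henry is a knave.
- Tara (knight) says "Exactly 1 of us is a knight" - this is TRUE because there are 1 knights.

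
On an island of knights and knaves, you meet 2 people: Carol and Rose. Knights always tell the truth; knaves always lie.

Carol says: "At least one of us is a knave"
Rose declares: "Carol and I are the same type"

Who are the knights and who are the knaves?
Carol is a knight.
Rose is a knave.

Verification:
- Carol (knight) says "At least one of us is a knave" - this is TRUE because Rose is a knave.
- Rose (knave) says "Carol and I are the same type" - this is FALSE (a lie) because Rose is a knave and Carol is a knight.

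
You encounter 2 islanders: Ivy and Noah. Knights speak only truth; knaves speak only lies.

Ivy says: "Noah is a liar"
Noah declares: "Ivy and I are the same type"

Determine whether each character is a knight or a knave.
Ivy is a knight.
Noah is a knave.

Verification:
- Ivy (knight) says "Noah is a liar" - this is TRUE because Noah is a knave.
- Noah (knave) says "Ivy and I are the same type" - this is FALSE (a lie) because Noah is a knave and Ivy is a knight.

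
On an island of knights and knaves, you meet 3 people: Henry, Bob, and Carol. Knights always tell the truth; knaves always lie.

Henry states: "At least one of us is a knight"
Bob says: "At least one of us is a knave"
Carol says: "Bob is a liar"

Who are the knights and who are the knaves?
Henry is a knight.
Bob is a knight.
Carol is a knave.

Verification:
- Henry (knight) says "At least one of us is a knight" - this is TRUE because Henry and Bob are knights.
- Bob (knight) says "At least one of us is a knave" - this is TRUE because Carol is a knave.
- Carol (knave) says "Bob is a liar" - this is FALSE (a lie) because Bob is a knight.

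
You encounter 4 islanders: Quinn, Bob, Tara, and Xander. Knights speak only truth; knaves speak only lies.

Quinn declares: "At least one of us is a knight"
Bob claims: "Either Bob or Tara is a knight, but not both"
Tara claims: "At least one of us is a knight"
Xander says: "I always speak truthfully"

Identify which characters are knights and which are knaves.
Quinn is a knave.
Bob is a knave.
Tara is a knave.
Xander is a knave.

Verification:
- Quinn (knave) says "At least one of us is a knight" - this is FALSE (a lie) because no one is a knight.
- Bob (knave) says "Either Bob or Tara is a knight, but not both" - this is FALSE (a lie) because Bob is a knave and Tara is a knave.
- Tara (knave) says "At least one of us is a knight" - this is FALSE (a lie) because no one is a knight.
- Xander (knave) says "I always speak truthfully" - this is FALSE (a lie) because Xander is a knave.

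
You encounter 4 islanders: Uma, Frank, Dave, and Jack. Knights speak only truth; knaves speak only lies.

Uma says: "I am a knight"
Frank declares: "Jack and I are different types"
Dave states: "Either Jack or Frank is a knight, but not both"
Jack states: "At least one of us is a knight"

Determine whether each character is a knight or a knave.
Uma is a knave.
Frank is a knave.
Dave is a knave.
Jack is a knave.

Verification:
- Uma (knave) says "I am a knight" - this is FALSE (a lie) because Uma is a knave.
- Frank (knave) says "Jack and I are different types" - this is FALSE (a lie) because Frank is a knave and Jack is a knave.
- Dave (knave) says "Either Jack or Frank is a knight, but not both" - this is FALSE (a lie) because Jack is a knave and Frank is a knave.
- Jack (knave) says "At least one of us is a knight" - this is FALSE (a lie) because no one is a knight.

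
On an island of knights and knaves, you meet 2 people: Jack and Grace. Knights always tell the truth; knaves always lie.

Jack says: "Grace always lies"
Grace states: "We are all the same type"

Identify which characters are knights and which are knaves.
Jack is a knight.
Grace is a knave.

Verification:
- Jack (knight) says "Grace always lies" - this is TRUE because Grace is a knave.
- Grace (knave) says "We are all the same type" - this is FALSE (a lie) because Jack is a knight and Grace is a knave.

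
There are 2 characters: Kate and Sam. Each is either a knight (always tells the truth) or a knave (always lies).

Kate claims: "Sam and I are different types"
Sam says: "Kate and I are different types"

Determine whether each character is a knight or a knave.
Kate is a knave.
Sam is a knave.

Verification:
- Kate (knave) says "Sam and I are different types" - this is FALSE (a lie) because Kate is a knave and Sam is a knave.
- Sam (knave) says "Kate and I are different types" - this is FALSE (a lie) because Sam is a knave and Kate is a knave.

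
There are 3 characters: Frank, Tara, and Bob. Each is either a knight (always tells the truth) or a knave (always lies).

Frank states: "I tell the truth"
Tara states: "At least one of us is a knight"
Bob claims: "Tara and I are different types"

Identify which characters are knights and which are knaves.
Frank is a knave.
Tara is a knave.
Bob is a knave.

Verification:
- Frank (knave) says "I tell the truth" - this is FALSE (a lie) because Frank is a knave.
- Tara (knave) says "At least one of us is a knight" - this is FALSE (a lie) because no one is a knight.
- Bob (knave) says "Tara and I are different types" - this is FALSE (a lie) because Bob is a knave and Tara is a knave.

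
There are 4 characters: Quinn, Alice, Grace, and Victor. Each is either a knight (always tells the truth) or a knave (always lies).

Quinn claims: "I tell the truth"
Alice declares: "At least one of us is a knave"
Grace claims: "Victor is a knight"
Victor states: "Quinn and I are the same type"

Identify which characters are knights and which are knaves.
Quinn is a knight.
Alice is a knight.
Grace is a knave.
Victor is a knave.

Verification:
- Quinn (knight) says "I tell the truth" - this is TRUE because Quinn is a knight.
- Alice (knight) says "At least one of us is a knave" - this is TRUE because Grace and Victor are knaves.
- Grace (knave) says "Victor is a knight" - this is FALSE (a lie) because Victor is a knave.
- Victor (knave) says "Quinn and I are the same type" - this is FALSE (a lie) because Victor is a knave and Quinn is a knight.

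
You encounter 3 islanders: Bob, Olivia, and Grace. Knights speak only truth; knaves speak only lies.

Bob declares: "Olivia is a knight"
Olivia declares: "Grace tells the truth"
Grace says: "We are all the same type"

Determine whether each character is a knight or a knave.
Bob is a knight.
Olivia is a knight.
Grace is a knight.

Verification:
- Bob (knight) says "Olivia is a knight" - this is TRUE because Olivia is a knight.
- Olivia (knight) says "Grace tells the truth" - this is TRUE because Grace is a knight.
- Grace (knight) says "We are all the same type" - this is TRUE because Bob, Olivia, and Grace are knights.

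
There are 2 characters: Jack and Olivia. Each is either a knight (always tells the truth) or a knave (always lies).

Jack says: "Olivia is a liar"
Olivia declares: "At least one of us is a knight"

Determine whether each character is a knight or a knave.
Jack is a knave.
Olivia is a knight.

Verification:
- Jack (knave) says "Olivia is a liar" - this is FALSE (a lie) because Olivia is a knight.
- Olivia (knight) says "At least one of us is a knight" - this is TRUE because Olivia is a knight.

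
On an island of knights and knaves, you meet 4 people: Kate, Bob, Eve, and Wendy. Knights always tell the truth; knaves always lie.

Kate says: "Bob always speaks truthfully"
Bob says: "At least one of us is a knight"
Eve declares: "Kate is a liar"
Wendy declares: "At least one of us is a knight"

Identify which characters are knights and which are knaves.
Kate is a knight.
Bob is a knight.
Eve is a knave.
Wendy is a knight.

Verification:
- Kate (knight) says "Bob always speaks truthfully" - this is TRUE because Bob is a knight.
- Bob (knight) says "At least one of us is a knight" - this is TRUE because Kate, Bob, and Wendy are knights.
- Eve (knave) says "Kate is a liar" - this is FALSE (a lie) because Kate is a knight.
- Wendy (knight) says "At least one of us is a knight" - this is TRUE because Kate, Bob, and Wendy are knights.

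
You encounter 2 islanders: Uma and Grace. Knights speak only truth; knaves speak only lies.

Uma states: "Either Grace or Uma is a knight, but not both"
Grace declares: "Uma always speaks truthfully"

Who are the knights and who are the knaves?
Uma is a knave.
Grace is a knave.

Verification:
- Uma (knave) says "Either Grace or Uma is a knight, but not both" - this is FALSE (a lie) because Grace is a knave and Uma is a knave.
- Grace (knave) says "Uma always speaks truthfully" - this is FALSE (a lie) because Uma is a knave.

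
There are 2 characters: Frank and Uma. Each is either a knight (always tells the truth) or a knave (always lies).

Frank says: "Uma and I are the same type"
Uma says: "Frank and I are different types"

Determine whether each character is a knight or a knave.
Frank is a knave.
Uma is a knight.

Verification:
- Frank (knave) says "Uma and I are the same type" - this is FALSE (a lie) because Frank is a knave and Uma is a knight.
- Uma (knight) says "Frank and I are different types" - this is TRUE because Uma is a knight and Frank is a knave.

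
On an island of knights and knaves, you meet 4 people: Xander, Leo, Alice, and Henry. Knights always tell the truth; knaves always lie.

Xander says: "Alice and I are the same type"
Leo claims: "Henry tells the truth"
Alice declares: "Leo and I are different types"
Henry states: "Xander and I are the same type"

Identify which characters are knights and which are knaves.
Xander is a knight.
Leo is a knave.
Alice is a knight.
Henry is a knave.

Verification:
- Xander (knight) says "Alice and I are the same type" - this is TRUE because Xander is a knight and Alice is a knight.
- Leo (knave) says "Henry tells the truth" - this is FALSE (a lie) because Henry is a knave.
- Alice (knight) says "Leo and I are different types" - this is TRUE because Alice is a knight and Leo is a knave.
- Henry (knave) says "Xander and I are the same type" - this is FALSE (a lie) because Henry is a knave and Xander is a knight.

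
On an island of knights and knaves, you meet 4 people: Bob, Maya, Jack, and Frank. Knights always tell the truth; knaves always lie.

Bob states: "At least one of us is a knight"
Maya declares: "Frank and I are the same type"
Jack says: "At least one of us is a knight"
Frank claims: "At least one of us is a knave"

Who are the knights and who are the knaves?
Bob is a knight.
Maya is a knave.
Jack is a knight.
Frank is a knight.

Verification:
- Bob (knight) says "At least one of us is a knight" - this is TRUE because Bob, Jack, and Frank are knights.
- Maya (knave) says "Frank and I are the same type" - this is FALSE (a lie) because Maya is a knave and Frank is a knight.
- Jack (knight) says "At least one of us is a knight" - this is TRUE because Bob, Jack, and Frank are knights.
- Frank (knight) says "At least one of us is a knave" - this is TRUE because Maya is a knave.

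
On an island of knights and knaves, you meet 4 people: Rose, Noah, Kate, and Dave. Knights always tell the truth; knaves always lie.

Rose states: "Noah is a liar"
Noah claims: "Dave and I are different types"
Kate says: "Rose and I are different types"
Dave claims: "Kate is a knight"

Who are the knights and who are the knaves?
Rose is a knave.
Noah is a knight.
Kate is a knave.
Dave is a knave.

Verification:
- Rose (knave) says "Noah is a liar" - this is FALSE (a lie) because Noah is a knight.
- Noah (knight) says "Dave and I are different types" - this is TRUE because Noah is a knight and Dave is a knave.
- Kate (knave) says "Rose and I are different types" - this is FALSE (a lie) because Kate is a knave and Rose is a knave.
- Dave (knave) says "Kate is a knight" - this is FALSE (a lie) because Kate is a knave.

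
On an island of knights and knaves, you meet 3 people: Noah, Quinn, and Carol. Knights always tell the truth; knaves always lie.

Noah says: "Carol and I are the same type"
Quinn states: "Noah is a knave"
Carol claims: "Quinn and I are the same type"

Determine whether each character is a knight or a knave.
Noah is a knave.
Quinn is a knight.
Carol is a knight.

Verification:
- Noah (knave) says "Carol and I are the same type" - this is FALSE (a lie) because Noah is a knave and Carol is a knight.
- Quinn (knight) says "Noah is a knave" - this is TRUE because Noah is a knave.
- Carol (knight) says "Quinn and I are the same type" - this is TRUE because Carol is a knight and Quinn is a knight.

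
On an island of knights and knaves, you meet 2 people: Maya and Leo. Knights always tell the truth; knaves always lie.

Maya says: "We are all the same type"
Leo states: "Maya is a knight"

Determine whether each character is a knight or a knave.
Maya is a knight.
Leo is a knight.

Verification:
- Maya (knight) says "We are all the same type" - this is TRUE because Maya and Leo are knights.
- Leo (knight) says "Maya is a knight" - this is TRUE because Maya is a knight.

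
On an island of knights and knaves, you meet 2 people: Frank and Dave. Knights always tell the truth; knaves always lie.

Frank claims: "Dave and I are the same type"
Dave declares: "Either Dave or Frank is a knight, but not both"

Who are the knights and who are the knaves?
Frank is a knave.
Dave is a knight.

Verification:
- Frank (knave) says "Dave and I are the same type" - this is FALSE (a lie) because Frank is a knave and Dave is a knight.
- Dave (knight) says "Either Dave or Frank is a knight, but not both" - this is TRUE because Dave is a knight and Frank is a knave.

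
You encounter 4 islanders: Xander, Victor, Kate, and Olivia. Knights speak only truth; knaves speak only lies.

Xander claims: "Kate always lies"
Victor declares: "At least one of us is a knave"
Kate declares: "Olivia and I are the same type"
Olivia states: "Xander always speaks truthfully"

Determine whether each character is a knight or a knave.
Xander is a knight.
Victor is a knight.
Kate is a knave.
Olivia is a knight.

Verification:
- Xander (knight) says "Kate always lies" - this is TRUE because Kate is a knave.
- Victor (knight) says "At least one of us is a knave" - this is TRUE because Kate is a knave.
- Kate (knave) says "Olivia and I are the same type" - this is FALSE (a lie) because Kate is a knave and Olivia is a knight.
- Olivia (knight) says "Xander always speaks truthfully" - this is TRUE because Xander is a knight.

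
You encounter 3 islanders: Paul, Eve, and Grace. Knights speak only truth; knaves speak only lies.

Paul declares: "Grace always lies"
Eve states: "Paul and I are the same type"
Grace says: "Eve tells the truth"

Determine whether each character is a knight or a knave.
Paul is a knight.
Eve is a knave.
Grace is a knave.

Verification:
- Paul (knight) says "Grace always lies" - this is TRUE because Grace is a knave.
- Eve (knave) says "Paul and I are the same type" - this is FALSE (a lie) because Eve is a knave and Paul is a knight.
- Grace (knave) says "Eve tells the truth" - this is FALSE (a lie) because Eve is a knave.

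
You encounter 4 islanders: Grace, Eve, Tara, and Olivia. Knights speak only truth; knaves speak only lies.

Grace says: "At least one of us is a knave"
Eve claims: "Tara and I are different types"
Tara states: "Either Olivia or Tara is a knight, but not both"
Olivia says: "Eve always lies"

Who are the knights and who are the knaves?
Grace is a knight.
Eve is a knight.
Tara is a knave.
Olivia is a knave.

Verification:
- Grace (knight) says "At least one of us is a knave" - this is TRUE because Tara and Olivia are knaves.
- Eve (knight) says "Tara and I are different types" - this is TRUE because Eve is a knight and Tara is a knave.
- Tara (knave) says "Either Olivia or Tara is a knight, but not both" - this is FALSE (a lie) because Olivia is a knave and Tara is a knave.
- Olivia (knave) says "Eve always lies" - this is FALSE (a lie) because Eve is a knight.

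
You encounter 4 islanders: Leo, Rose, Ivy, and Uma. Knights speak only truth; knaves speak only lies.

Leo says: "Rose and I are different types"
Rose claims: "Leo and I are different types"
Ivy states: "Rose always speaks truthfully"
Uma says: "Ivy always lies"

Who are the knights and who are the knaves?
Leo is a knave.
Rose is a knave.
Ivy is a knave.
Uma is a knight.

Verification:
- Leo (knave) says "Rose and I are different types" - this is FALSE (a lie) because Leo is a knave and Rose is a knave.
- Rose (knave) says "Leo and I are different types" - this is FALSE (a lie) because Rose is a knave and Leo is a knave.
- Ivy (knave) says "Rose always speaks truthfully" - this is FALSE (a lie) because Rose is a knave.
- Uma (knight) says "Ivy always lies" - this is TRUE because Ivy is a knave.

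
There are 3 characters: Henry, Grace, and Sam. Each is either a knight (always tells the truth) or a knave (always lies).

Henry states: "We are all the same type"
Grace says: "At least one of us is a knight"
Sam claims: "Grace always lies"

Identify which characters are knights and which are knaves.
Henry is a knave.
Grace is a knight.
Sam is a knave.

Verification:
- Henry (knave) says "We are all the same type" - this is FALSE (a lie) because Grace is a knight and Henry and Sam are knaves.
- Grace (knight) says "At least one of us is a knight" - this is TRUE because Grace is a knight.
- Sam (knave) says "Grace always lies" - this is FALSE (a lie) because Grace is a knight.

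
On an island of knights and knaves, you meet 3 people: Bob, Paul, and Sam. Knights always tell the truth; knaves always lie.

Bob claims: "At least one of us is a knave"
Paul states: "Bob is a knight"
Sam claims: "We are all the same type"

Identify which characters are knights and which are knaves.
Bob is a knight.
Paul is a knight.
Sam is a knave.

Verification:
- Bob (knight) says "At least one of us is a knave" - this is TRUE because Sam is a knave.
- Paul (knight) says "Bob is a knight" - this is TRUE because Bob is a knight.
- Sam (knave) says "We are all the same type" - this is FALSE (a lie) because Bob and Paul are knights and Sam is a knave.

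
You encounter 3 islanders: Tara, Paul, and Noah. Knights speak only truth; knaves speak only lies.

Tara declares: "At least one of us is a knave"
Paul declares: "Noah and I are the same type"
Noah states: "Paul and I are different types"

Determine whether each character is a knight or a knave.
Tara is a knight.
Paul is a knave.
Noah is a knight.

Verification:
- Tara (knight) says "At least one of us is a knave" - this is TRUE because Paul is a knave.
- Paul (knave) says "Noah and I are the same type" - this is FALSE (a lie) because Paul is a knave and Noah is a knight.
- Noah (knight) says "Paul and I are different types" - this is TRUE because Noah is a knight and Paul is a knave.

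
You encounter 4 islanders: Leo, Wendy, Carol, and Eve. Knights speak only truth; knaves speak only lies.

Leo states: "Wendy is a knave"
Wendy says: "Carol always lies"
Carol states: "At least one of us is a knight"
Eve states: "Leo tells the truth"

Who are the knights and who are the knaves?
Leo is a knight.
Wendy is a knave.
Carol is a knight.
Eve is a knight.

Verification:
- Leo (knight) says "Wendy is a knave" - this is TRUE because Wendy is a knave.
- Wendy (knave) says "Carol always lies" - this is FALSE (a lie) because Carol is a knight.
- Carol (knight) says "At least one of us is a knight" - this is TRUE because Leo, Carol, and Eve are knights.
- Eve (knight) says "Leo tells the truth" - this is TRUE because Leo is a knight.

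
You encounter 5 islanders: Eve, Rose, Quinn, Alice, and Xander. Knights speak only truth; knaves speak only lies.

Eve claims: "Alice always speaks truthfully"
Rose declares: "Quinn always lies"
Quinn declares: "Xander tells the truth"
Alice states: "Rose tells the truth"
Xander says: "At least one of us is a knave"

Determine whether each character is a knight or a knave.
Eve is a knave.
Rose is a knave.
Quinn is a knight.
Alice is a knave.
Xander is a knight.

Verification:
- Eve (knave) says "Alice always speaks truthfully" - this is FALSE (a lie) because Alice is a knave.
- Rose (knave) says "Quinn always lies" - this is FALSE (a lie) because Quinn is a knight.
- Quinn (knight) says "Xander tells the truth" - this is TRUE because Xander is a knight.
- Alice (knave) says "Rose tells the truth" - this is FALSE (a lie) because Rose is a knave.
- Xander (knight) says "At least one of us is a knave" - this is TRUE because Eve, Rose, and Alice are knaves.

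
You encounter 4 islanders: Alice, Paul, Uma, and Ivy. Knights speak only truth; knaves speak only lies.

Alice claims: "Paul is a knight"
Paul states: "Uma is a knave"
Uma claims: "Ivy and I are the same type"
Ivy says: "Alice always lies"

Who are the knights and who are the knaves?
Alice is a knave.
Paul is a knave.
Uma is a knight.
Ivy is a knight.

Verification:
- Alice (knave) says "Paul is a knight" - this is FALSE (a lie) because Paul is a knave.
- Paul (knave) says "Uma is a knave" - this is FALSE (a lie) because Uma is a knight.
- Uma (knight) says "Ivy and I are the same type" - this is TRUE because Uma is a knight and Ivy is a knight.
- Ivy (knight) says "Alice always lies" - this is TRUE because Alice is a knave.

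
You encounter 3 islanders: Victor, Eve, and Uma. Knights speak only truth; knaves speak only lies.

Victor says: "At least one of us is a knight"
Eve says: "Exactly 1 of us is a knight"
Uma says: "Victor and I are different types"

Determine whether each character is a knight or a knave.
Victor is a knave.
Eve is a knave.
Uma is a knave.

Verification:
- Victor (knave) says "At least one of us is a knight" - this is FALSE (a lie) because no one is a knight.
- Eve (knave) says "Exactly 1 of us is a knight" - this is FALSE (a lie) because there are 0 knights.
- Uma (knave) says "Victor and I are different types" - this is FALSE (a lie) because Uma is a knave and Victor is a knave.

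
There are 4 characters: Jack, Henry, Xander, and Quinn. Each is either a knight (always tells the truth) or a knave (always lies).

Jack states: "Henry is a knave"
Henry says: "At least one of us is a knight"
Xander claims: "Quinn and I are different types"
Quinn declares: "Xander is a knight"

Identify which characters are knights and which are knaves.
Jack is a knave.
Henry is a knight.
Xander is a knave.
Quinn is a knave.

Verification:
- Jack (knave) says "Henry is a knave" - this is FALSE (a lie) because Henry is a knight.
- Henry (knight) says "At least one of us is a knight" - this is TRUE because Henry is a knight.
- Xander (knave) says "Quinn and I are different types" - this is FALSE (a lie) because Xander is a knave and Quinn is a knave.
- Quinn (knave) says "Xander is a knight" - this is FALSE (a lie) because Xander is a knave.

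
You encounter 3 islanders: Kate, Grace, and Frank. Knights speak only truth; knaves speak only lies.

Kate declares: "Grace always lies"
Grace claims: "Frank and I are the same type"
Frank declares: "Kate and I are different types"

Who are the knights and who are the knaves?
Kate is a knave.
Grace is a knight.
Frank is a knight.

Verification:
- Kate (knave) says "Grace always lies" - this is FALSE (a lie) because Grace is a knight.
- Grace (knight) says "Frank and I are the same type" - this is TRUE because Grace is a knight and Frank is a knight.
- Frank (knight) says "Kate and I are different types" - this is TRUE because Frank is a knight and Kate is a knave.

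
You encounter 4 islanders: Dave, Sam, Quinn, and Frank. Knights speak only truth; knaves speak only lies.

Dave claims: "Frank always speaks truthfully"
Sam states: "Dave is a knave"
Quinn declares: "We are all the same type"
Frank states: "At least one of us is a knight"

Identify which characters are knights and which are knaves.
Dave is a knight.
Sam is a knave.
Quinn is a knave.
Frank is a knight.

Verification:
- Dave (knight) says "Frank always speaks truthfully" - this is TRUE because Frank is a knight.
- Sam (knave) says "Dave is a knave" - this is FALSE (a lie) because Dave is a knight.
- Quinn (knave) says "We are all the same type" - this is FALSE (a lie) because Dave and Frank are knights and Sam and Quinn are knaves.
- Frank (knight) says "At least one of us is a knight" - this is TRUE because Dave and Frank are knights.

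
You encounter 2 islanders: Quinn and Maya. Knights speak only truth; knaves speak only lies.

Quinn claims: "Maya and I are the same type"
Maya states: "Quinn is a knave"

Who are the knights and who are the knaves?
Quinn is a knave.
Maya is a knight.

Verification:
- Quinn (knave) says "Maya and I are the same type" - this is FALSE (a lie) because Quinn is a knave and Maya is a knight.
- Maya (knight) says "Quinn is a knave" - this is TRUE because Quinn is a knave.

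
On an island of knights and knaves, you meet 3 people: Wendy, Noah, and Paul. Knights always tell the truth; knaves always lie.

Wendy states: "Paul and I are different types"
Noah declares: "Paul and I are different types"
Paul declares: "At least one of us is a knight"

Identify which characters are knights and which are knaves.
Wendy is a knave.
Noah is a knave.
Paul is a knave.

Verification:
- Wendy (knave) says "Paul and I are different types" - this is FALSE (a lie) because Wendy is a knave and Paul is a knave.
- Noah (knave) says "Paul and I are different types" - this is FALSE (a lie) because Noah is a knave and Paul is a knave.
- Paul (knave) says "At least one of us is a knight" - this is FALSE (a lie) because no one is a knight.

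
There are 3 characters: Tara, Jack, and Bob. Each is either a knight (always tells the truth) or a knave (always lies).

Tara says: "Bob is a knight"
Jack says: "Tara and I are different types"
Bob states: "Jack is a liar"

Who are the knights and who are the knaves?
Tara is a knave.
Jack is a knight.
Bob is a knave.

Verification:
- Tara (knave) says "Bob is a knight" - this is FALSE (a lie) because Bob is a knave.
- Jack (knight) says "Tara and I are different types" - this is TRUE because Jack is a knight and Tara is a knave.
- Bob (knave) says "Jack is a liar" - this is FALSE (a lie) because Jack is a knight.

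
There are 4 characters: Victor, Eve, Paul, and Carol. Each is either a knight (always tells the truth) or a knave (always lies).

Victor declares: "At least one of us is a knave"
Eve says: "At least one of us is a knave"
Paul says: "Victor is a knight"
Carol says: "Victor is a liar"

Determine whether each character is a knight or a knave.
Victor is a knight.
Eve is a knight.
Paul is a knight.
Carol is a knave.

Verification:
- Victor (knight) says "At least one of us is a knave" - this is TRUE because Carol is a knave.
- Eve (knight) says "At least one of us is a knave" - this is TRUE because Carol is a knave.
- Paul (knight) says "Victor is a knight" - this is TRUE because Victor is a knight.
- Carol (knave) says "Victor is a liar" - this is FALSE (a lie) because Victor is a knight.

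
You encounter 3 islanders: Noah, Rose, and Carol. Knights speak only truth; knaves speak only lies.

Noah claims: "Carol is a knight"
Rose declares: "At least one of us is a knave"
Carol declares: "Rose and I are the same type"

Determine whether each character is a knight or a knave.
Noah is a knave.
Rose is a knight.
Carol is a knave.

Verification:
- Noah (knave) says "Carol is a knight" - this is FALSE (a lie) because Carol is a knave.
- Rose (knight) says "At least one of us is a knave" - this is TRUE because Noah and Carol are knaves.
- Carol (knave) says "Rose and I are the same type" - this is FALSE (a lie) because Carol is a knave and Rose is a knight.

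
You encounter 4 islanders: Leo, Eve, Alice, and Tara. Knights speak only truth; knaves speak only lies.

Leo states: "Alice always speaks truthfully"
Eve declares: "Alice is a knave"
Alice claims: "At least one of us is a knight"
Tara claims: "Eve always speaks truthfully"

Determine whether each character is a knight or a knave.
Leo is a knight.
Eve is a knave.
Alice is a knight.
Tara is a knave.

Verification:
- Leo (knight) says "Alice always speaks truthfully" - this is TRUE because Alice is a knight.
- Eve (knave) says "Alice is a knave" - this is FALSE (a lie) because Alice is a knight.
- Alice (knight) says "At least one of us is a knight" - this is TRUE because Leo and Alice are knights.
- Tara (knave) says "Eve always speaks truthfully" - this is FALSE (a lie) because Eve is a knave.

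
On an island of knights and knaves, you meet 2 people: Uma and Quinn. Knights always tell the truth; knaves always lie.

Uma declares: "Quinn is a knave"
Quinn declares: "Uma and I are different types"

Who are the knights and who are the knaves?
Uma is a knave.
Quinn is a knight.

Verification:
- Uma (knave) says "Quinn is a knave" - this is FALSE (a lie) because Quinn is a knight.
- Quinn (knight) says "Uma and I are different types" - this is TRUE because Quinn is a knight and Uma is a knave.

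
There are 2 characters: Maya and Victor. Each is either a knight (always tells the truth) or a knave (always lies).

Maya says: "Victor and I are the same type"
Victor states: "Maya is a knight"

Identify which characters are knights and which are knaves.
Maya is a knight.
Victor is a knight.

Verification:
- Maya (knight) says "Victor and I are the same type" - this is TRUE because Maya is a knight and Victor is a knight.
- Victor (knight) says "Maya is a knight" - this is TRUE because Maya is a knight.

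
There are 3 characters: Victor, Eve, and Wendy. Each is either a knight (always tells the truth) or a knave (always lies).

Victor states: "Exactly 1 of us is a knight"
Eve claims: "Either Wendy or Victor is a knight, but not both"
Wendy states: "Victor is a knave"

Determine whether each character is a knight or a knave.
Victor is a knave.
Eve is a knight.
Wendy is a knight.

Verification:
- Victor (knave) says "Exactly 1 of us is a knight" - this is FALSE (a lie) because there are 2 knights.
- Eve (knight) says "Either Wendy or Victor is a knight, but not both" - this is TRUE because Wendy is a knight and Victor is a knave.
- Wendy (knight) says "Victor is a knave" - this is TRUE because Victor is a knave.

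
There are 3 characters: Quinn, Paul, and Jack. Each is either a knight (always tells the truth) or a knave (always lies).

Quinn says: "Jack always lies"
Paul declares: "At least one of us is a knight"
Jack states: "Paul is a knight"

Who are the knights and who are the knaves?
Quinn is a knave.
Paul is a knight.
Jack is a knight.

Verification:
- Quinn (knave) says "Jack always lies" - this is FALSE (a lie) because Jack is a knight.
- Paul (knight) says "At least one of us is a knight" - this is TRUE because Paul and Jack are knights.
- Jack (knight) says "Paul is a knight" - this is TRUE because Paul is a knight.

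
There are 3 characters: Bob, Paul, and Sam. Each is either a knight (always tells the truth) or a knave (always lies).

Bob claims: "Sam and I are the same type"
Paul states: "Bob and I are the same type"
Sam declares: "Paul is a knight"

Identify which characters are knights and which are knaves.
Bob is a knight.
Paul is a knight.
Sam is a knight.

Verification:
- Bob (knight) says "Sam and I are the same type" - this is TRUE because Bob is a knight and Sam is a knight.
- Paul (knight) says "Bob and I are the same type" - this is TRUE because Paul is a knight and Bob is a knight.
- Sam (knight) says "Paul is a knight" - this is TRUE because Paul is a knight.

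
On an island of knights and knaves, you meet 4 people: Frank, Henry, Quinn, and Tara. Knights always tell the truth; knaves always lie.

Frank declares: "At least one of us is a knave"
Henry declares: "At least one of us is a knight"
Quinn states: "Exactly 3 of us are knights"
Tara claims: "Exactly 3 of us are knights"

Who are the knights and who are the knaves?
Frank is a knight.
Henry is a knight.
Quinn is a knave.
Tara is a knave.

Verification:
- Frank (knight) says "At least one of us is a knave" - this is TRUE because Quinn and Tara are knaves.
- Henry (knight) says "At least one of us is a knight" - this is TRUE because Frank and Henry are knights.
- Quinn (knave) says "Exactly 3 of us are knights" - this is FALSE (a lie) because there are 2 knights.
- Tara (knave) says "Exactly 3 of us are knights" - this is FALSE (a lie) because there are 2 knights.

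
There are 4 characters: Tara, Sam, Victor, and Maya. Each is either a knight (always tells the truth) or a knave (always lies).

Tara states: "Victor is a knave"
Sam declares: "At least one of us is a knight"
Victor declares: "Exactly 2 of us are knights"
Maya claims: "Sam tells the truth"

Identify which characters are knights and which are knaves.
Tara is a knight.
Sam is a knight.
Victor is a knave.
Maya is a knight.

Verification:
- Tara (knight) says "Victor is a knave" - this is TRUE because Victor is a knave.
- Sam (knight) says "At least one of us is a knight" - this is TRUE because Tara, Sam, and Maya are knights.
- Victor (knave) says "Exactly 2 of us are knights" - this is FALSE (a lie) because there are 3 knights.
- Maya (knight) says "Sam tells the truth" - this is TRUE because Sam is a knight.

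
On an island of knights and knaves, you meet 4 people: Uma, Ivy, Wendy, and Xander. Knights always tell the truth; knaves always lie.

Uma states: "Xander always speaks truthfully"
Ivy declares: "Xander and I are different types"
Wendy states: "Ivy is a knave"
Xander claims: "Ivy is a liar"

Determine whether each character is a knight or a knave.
Uma is a knave.
Ivy is a knight.
Wendy is a knave.
Xander is a knave.

Verification:
- Uma (knave) says "Xander always speaks truthfully" - this is FALSE (a lie) because Xander is a knave.
- Ivy (knight) says "Xander and I are different types" - this is TRUE because Ivy is a knight and Xander is a knave.
- Wendy (knave) says "Ivy is a knave" - this is FALSE (a lie) because Ivy is a knight.
- Xander (knave) says "Ivy is a liar" - this is FALSE (a lie) because Ivy is a knight.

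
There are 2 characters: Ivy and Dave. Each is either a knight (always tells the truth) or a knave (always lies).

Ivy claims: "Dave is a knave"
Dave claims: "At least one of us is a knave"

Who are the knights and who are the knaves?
Ivy is a knave.
Dave is a knight.

Verification:
- Ivy (knave) says "Dave is a knave" - this is FALSE (a lie) because Dave is a knight.
- Dave (knight) says "At least one of us is a knave" - this is TRUE because Ivy is a knave.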